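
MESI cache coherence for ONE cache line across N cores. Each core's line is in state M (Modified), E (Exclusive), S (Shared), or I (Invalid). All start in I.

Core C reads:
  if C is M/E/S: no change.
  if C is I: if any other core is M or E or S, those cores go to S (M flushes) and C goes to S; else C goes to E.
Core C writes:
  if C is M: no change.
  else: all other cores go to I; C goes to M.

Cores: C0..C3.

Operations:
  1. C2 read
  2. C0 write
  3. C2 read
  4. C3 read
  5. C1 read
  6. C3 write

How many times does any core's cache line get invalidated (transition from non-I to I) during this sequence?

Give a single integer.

Answer: 4

Derivation:
Op 1: C2 read [C2 read from I: no other sharers -> C2=E (exclusive)] -> [I,I,E,I] (invalidations this op: 0; running total: 0)
Op 2: C0 write [C0 write: invalidate ['C2=E'] -> C0=M] -> [M,I,I,I] (invalidations this op: 1; running total: 1)
Op 3: C2 read [C2 read from I: others=['C0=M'] -> C2=S, others downsized to S] -> [S,I,S,I] (invalidations this op: 0; running total: 1)
Op 4: C3 read [C3 read from I: others=['C0=S', 'C2=S'] -> C3=S, others downsized to S] -> [S,I,S,S] (invalidations this op: 0; running total: 1)
Op 5: C1 read [C1 read from I: others=['C0=S', 'C2=S', 'C3=S'] -> C1=S, others downsized to S] -> [S,S,S,S] (invalidations this op: 0; running total: 1)
Op 6: C3 write [C3 write: invalidate ['C0=S', 'C1=S', 'C2=S'] -> C3=M] -> [I,I,I,M] (invalidations this op: 3; running total: 4)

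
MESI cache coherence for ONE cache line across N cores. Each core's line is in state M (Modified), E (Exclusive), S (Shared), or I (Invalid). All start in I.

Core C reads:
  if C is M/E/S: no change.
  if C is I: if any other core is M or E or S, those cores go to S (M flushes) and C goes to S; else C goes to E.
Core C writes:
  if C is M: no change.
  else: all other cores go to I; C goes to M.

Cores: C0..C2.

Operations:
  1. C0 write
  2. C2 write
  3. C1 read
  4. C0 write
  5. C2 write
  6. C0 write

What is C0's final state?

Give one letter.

Answer: M

Derivation:
Op 1: C0 write [C0 write: invalidate none -> C0=M] -> [M,I,I]
Op 2: C2 write [C2 write: invalidate ['C0=M'] -> C2=M] -> [I,I,M]
Op 3: C1 read [C1 read from I: others=['C2=M'] -> C1=S, others downsized to S] -> [I,S,S]
Op 4: C0 write [C0 write: invalidate ['C1=S', 'C2=S'] -> C0=M] -> [M,I,I]
Op 5: C2 write [C2 write: invalidate ['C0=M'] -> C2=M] -> [I,I,M]
Op 6: C0 write [C0 write: invalidate ['C2=M'] -> C0=M] -> [M,I,I]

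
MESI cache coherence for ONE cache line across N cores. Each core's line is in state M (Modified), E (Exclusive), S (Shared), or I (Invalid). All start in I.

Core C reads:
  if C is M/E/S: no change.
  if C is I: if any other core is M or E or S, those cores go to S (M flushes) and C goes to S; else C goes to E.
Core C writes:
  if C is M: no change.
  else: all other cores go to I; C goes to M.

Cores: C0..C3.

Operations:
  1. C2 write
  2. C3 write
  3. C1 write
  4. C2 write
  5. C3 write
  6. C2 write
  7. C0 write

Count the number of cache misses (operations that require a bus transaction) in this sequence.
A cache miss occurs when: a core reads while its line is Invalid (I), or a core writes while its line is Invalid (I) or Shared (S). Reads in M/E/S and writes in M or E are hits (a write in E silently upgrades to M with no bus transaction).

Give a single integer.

Op 1: C2 write [C2 write: invalidate none -> C2=M] -> [I,I,M,I] [MISS #1: write from I]
Op 2: C3 write [C3 write: invalidate ['C2=M'] -> C3=M] -> [I,I,I,M] [MISS #2: write from I]
Op 3: C1 write [C1 write: invalidate ['C3=M'] -> C1=M] -> [I,M,I,I] [MISS #3: write from I]
Op 4: C2 write [C2 write: invalidate ['C1=M'] -> C2=M] -> [I,I,M,I] [MISS #4: write from I]
Op 5: C3 write [C3 write: invalidate ['C2=M'] -> C3=M] -> [I,I,I,M] [MISS #5: write from I]
Op 6: C2 write [C2 write: invalidate ['C3=M'] -> C2=M] -> [I,I,M,I] [MISS #6: write from I]
Op 7: C0 write [C0 write: invalidate ['C2=M'] -> C0=M] -> [M,I,I,I] [MISS #7: write from I]

Answer: 7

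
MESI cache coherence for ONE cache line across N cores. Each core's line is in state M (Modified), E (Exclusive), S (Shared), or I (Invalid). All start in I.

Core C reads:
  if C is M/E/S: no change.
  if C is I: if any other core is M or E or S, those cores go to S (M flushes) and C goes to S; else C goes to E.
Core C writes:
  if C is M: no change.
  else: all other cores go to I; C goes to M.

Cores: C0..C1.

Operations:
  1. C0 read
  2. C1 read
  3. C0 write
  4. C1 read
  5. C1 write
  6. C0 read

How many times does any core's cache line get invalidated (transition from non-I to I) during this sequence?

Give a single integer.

Answer: 2

Derivation:
Op 1: C0 read [C0 read from I: no other sharers -> C0=E (exclusive)] -> [E,I] (invalidations this op: 0; running total: 0)
Op 2: C1 read [C1 read from I: others=['C0=E'] -> C1=S, others downsized to S] -> [S,S] (invalidations this op: 0; running total: 0)
Op 3: C0 write [C0 write: invalidate ['C1=S'] -> C0=M] -> [M,I] (invalidations this op: 1; running total: 1)
Op 4: C1 read [C1 read from I: others=['C0=M'] -> C1=S, others downsized to S] -> [S,S] (invalidations this op: 0; running total: 1)
Op 5: C1 write [C1 write: invalidate ['C0=S'] -> C1=M] -> [I,M] (invalidations this op: 1; running total: 2)
Op 6: C0 read [C0 read from I: others=['C1=M'] -> C0=S, others downsized to S] -> [S,S] (invalidations this op: 0; running total: 2)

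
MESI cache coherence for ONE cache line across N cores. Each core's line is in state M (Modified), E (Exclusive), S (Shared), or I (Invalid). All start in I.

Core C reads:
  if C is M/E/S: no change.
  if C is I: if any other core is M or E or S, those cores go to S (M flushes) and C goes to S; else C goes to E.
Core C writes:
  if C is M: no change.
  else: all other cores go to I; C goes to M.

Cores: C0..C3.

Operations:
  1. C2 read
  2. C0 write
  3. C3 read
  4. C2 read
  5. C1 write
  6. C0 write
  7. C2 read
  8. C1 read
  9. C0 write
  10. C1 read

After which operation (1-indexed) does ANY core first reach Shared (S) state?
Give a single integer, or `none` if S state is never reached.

Op 1: C2 read [C2 read from I: no other sharers -> C2=E (exclusive)] -> [I,I,E,I]
Op 2: C0 write [C0 write: invalidate ['C2=E'] -> C0=M] -> [M,I,I,I]
Op 3: C3 read [C3 read from I: others=['C0=M'] -> C3=S, others downsized to S] -> [S,I,I,S]
  -> First S state at op 3; remaining ops need not be traced.

Answer: 3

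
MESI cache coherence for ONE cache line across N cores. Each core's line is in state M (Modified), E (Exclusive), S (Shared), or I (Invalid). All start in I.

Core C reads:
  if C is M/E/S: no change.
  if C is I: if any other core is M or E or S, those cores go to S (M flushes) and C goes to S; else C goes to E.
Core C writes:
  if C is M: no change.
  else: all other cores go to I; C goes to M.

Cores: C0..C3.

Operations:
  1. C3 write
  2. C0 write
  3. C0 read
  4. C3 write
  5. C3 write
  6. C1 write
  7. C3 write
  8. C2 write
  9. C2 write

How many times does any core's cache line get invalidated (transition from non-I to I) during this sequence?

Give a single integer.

Answer: 5

Derivation:
Op 1: C3 write [C3 write: invalidate none -> C3=M] -> [I,I,I,M] (invalidations this op: 0; running total: 0)
Op 2: C0 write [C0 write: invalidate ['C3=M'] -> C0=M] -> [M,I,I,I] (invalidations this op: 1; running total: 1)
Op 3: C0 read [C0 read: already in M, no change] -> [M,I,I,I] (invalidations this op: 0; running total: 1)
Op 4: C3 write [C3 write: invalidate ['C0=M'] -> C3=M] -> [I,I,I,M] (invalidations this op: 1; running total: 2)
Op 5: C3 write [C3 write: already M (modified), no change] -> [I,I,I,M] (invalidations this op: 0; running total: 2)
Op 6: C1 write [C1 write: invalidate ['C3=M'] -> C1=M] -> [I,M,I,I] (invalidations this op: 1; running total: 3)
Op 7: C3 write [C3 write: invalidate ['C1=M'] -> C3=M] -> [I,I,I,M] (invalidations this op: 1; running total: 4)
Op 8: C2 write [C2 write: invalidate ['C3=M'] -> C2=M] -> [I,I,M,I] (invalidations this op: 1; running total: 5)
Op 9: C2 write [C2 write: already M (modified), no change] -> [I,I,M,I] (invalidations this op: 0; running total: 5)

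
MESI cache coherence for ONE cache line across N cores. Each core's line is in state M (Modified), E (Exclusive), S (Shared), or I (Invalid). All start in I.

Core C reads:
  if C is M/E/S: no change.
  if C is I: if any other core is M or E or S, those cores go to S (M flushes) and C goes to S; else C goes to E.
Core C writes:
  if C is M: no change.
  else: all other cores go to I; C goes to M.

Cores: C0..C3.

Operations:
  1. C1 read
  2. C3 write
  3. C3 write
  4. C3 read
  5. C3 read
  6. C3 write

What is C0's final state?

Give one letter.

Answer: I

Derivation:
Op 1: C1 read [C1 read from I: no other sharers -> C1=E (exclusive)] -> [I,E,I,I]
Op 2: C3 write [C3 write: invalidate ['C1=E'] -> C3=M] -> [I,I,I,M]
Op 3: C3 write [C3 write: already M (modified), no change] -> [I,I,I,M]
Op 4: C3 read [C3 read: already in M, no change] -> [I,I,I,M]
Op 5: C3 read [C3 read: already in M, no change] -> [I,I,I,M]
Op 6: C3 write [C3 write: already M (modified), no change] -> [I,I,I,M]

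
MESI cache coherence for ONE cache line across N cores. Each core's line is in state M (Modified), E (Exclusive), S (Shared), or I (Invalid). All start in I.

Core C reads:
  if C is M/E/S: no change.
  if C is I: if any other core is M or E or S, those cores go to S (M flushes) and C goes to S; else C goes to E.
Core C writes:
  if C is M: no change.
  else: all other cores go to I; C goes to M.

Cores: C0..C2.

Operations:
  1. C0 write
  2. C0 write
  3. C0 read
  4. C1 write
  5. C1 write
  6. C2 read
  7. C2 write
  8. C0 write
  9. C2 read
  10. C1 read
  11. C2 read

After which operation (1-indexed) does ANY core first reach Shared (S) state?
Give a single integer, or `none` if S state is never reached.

Answer: 6

Derivation:
Op 1: C0 write [C0 write: invalidate none -> C0=M] -> [M,I,I]
Op 2: C0 write [C0 write: already M (modified), no change] -> [M,I,I]
Op 3: C0 read [C0 read: already in M, no change] -> [M,I,I]
Op 4: C1 write [C1 write: invalidate ['C0=M'] -> C1=M] -> [I,M,I]
Op 5: C1 write [C1 write: already M (modified), no change] -> [I,M,I]
Op 6: C2 read [C2 read from I: others=['C1=M'] -> C2=S, others downsized to S] -> [I,S,S]
  -> First S state at op 6; remaining ops need not be traced.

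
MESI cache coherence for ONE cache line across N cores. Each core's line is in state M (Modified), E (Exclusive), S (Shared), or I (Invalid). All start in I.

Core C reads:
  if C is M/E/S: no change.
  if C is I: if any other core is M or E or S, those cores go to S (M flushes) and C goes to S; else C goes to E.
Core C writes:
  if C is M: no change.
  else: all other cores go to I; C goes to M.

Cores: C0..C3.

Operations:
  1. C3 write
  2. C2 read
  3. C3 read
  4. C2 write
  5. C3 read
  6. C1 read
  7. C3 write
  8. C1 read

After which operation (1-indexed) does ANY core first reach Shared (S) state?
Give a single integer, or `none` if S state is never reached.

Op 1: C3 write [C3 write: invalidate none -> C3=M] -> [I,I,I,M]
Op 2: C2 read [C2 read from I: others=['C3=M'] -> C2=S, others downsized to S] -> [I,I,S,S]
  -> First S state at op 2; remaining ops need not be traced.

Answer: 2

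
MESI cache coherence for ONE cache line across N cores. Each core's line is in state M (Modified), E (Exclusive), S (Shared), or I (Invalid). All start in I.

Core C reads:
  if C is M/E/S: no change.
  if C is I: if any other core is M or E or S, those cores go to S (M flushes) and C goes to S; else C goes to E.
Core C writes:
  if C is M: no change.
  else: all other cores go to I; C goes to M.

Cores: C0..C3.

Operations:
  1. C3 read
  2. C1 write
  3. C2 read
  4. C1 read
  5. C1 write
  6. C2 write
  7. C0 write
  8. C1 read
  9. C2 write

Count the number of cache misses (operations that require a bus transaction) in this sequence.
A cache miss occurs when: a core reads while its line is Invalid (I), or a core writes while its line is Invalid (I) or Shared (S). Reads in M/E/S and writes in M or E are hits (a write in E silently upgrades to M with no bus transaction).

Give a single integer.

Op 1: C3 read [C3 read from I: no other sharers -> C3=E (exclusive)] -> [I,I,I,E] [MISS #1: read from I]
Op 2: C1 write [C1 write: invalidate ['C3=E'] -> C1=M] -> [I,M,I,I] [MISS #2: write from I]
Op 3: C2 read [C2 read from I: others=['C1=M'] -> C2=S, others downsized to S] -> [I,S,S,I] [MISS #3: read from I]
Op 4: C1 read [C1 read: already in S, no change] -> [I,S,S,I] [hit: read from S]
Op 5: C1 write [C1 write: invalidate ['C2=S'] -> C1=M] -> [I,M,I,I] [MISS #4: write from S]
Op 6: C2 write [C2 write: invalidate ['C1=M'] -> C2=M] -> [I,I,M,I] [MISS #5: write from I]
Op 7: C0 write [C0 write: invalidate ['C2=M'] -> C0=M] -> [M,I,I,I] [MISS #6: write from I]
Op 8: C1 read [C1 read from I: others=['C0=M'] -> C1=S, others downsized to S] -> [S,S,I,I] [MISS #7: read from I]
Op 9: C2 write [C2 write: invalidate ['C0=S', 'C1=S'] -> C2=M] -> [I,I,M,I] [MISS #8: write from I]

Answer: 8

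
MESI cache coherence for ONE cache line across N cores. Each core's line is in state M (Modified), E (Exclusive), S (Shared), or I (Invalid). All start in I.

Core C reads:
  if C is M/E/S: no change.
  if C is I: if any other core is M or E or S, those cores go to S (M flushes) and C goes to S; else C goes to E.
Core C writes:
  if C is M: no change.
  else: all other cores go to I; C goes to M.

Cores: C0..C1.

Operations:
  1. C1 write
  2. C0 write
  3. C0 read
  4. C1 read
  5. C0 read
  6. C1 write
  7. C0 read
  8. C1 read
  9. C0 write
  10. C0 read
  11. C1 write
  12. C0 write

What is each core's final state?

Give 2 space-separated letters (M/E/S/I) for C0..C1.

Answer: M I

Derivation:
Op 1: C1 write [C1 write: invalidate none -> C1=M] -> [I,M]
Op 2: C0 write [C0 write: invalidate ['C1=M'] -> C0=M] -> [M,I]
Op 3: C0 read [C0 read: already in M, no change] -> [M,I]
Op 4: C1 read [C1 read from I: others=['C0=M'] -> C1=S, others downsized to S] -> [S,S]
Op 5: C0 read [C0 read: already in S, no change] -> [S,S]
Op 6: C1 write [C1 write: invalidate ['C0=S'] -> C1=M] -> [I,M]
Op 7: C0 read [C0 read from I: others=['C1=M'] -> C0=S, others downsized to S] -> [S,S]
Op 8: C1 read [C1 read: already in S, no change] -> [S,S]
Op 9: C0 write [C0 write: invalidate ['C1=S'] -> C0=M] -> [M,I]
Op 10: C0 read [C0 read: already in M, no change] -> [M,I]
Op 11: C1 write [C1 write: invalidate ['C0=M'] -> C1=M] -> [I,M]
Op 12: C0 write [C0 write: invalidate ['C1=M'] -> C0=M] -> [M,I]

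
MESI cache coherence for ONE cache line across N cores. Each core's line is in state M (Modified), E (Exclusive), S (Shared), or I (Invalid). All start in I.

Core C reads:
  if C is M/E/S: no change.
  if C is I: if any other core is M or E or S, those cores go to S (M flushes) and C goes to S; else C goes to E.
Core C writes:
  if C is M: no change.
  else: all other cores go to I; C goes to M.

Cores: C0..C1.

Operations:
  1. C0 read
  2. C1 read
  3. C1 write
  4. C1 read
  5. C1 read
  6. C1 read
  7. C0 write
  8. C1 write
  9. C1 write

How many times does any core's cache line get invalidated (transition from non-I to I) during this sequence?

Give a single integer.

Op 1: C0 read [C0 read from I: no other sharers -> C0=E (exclusive)] -> [E,I] (invalidations this op: 0; running total: 0)
Op 2: C1 read [C1 read from I: others=['C0=E'] -> C1=S, others downsized to S] -> [S,S] (invalidations this op: 0; running total: 0)
Op 3: C1 write [C1 write: invalidate ['C0=S'] -> C1=M] -> [I,M] (invalidations this op: 1; running total: 1)
Op 4: C1 read [C1 read: already in M, no change] -> [I,M] (invalidations this op: 0; running total: 1)
Op 5: C1 read [C1 read: already in M, no change] -> [I,M] (invalidations this op: 0; running total: 1)
Op 6: C1 read [C1 read: already in M, no change] -> [I,M] (invalidations this op: 0; running total: 1)
Op 7: C0 write [C0 write: invalidate ['C1=M'] -> C0=M] -> [M,I] (invalidations this op: 1; running total: 2)
Op 8: C1 write [C1 write: invalidate ['C0=M'] -> C1=M] -> [I,M] (invalidations this op: 1; running total: 3)
Op 9: C1 write [C1 write: already M (modified), no change] -> [I,M] (invalidations this op: 0; running total: 3)

Answer: 3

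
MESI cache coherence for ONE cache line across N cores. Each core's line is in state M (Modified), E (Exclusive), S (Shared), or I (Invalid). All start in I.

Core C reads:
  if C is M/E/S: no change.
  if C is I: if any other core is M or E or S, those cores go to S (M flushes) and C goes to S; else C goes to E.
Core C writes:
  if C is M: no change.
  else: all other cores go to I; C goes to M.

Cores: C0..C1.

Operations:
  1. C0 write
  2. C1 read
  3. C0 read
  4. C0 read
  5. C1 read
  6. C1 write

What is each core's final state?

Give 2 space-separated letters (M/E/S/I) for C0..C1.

Answer: I M

Derivation:
Op 1: C0 write [C0 write: invalidate none -> C0=M] -> [M,I]
Op 2: C1 read [C1 read from I: others=['C0=M'] -> C1=S, others downsized to S] -> [S,S]
Op 3: C0 read [C0 read: already in S, no change] -> [S,S]
Op 4: C0 read [C0 read: already in S, no change] -> [S,S]
Op 5: C1 read [C1 read: already in S, no change] -> [S,S]
Op 6: C1 write [C1 write: invalidate ['C0=S'] -> C1=M] -> [I,M]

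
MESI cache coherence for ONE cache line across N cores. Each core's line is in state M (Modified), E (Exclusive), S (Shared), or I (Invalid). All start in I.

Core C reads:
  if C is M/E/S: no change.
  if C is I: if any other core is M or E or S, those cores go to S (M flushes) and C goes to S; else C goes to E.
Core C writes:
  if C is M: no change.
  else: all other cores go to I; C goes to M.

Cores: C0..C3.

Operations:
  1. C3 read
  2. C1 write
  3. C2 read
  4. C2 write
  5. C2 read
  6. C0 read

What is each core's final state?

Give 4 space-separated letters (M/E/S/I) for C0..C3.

Op 1: C3 read [C3 read from I: no other sharers -> C3=E (exclusive)] -> [I,I,I,E]
Op 2: C1 write [C1 write: invalidate ['C3=E'] -> C1=M] -> [I,M,I,I]
Op 3: C2 read [C2 read from I: others=['C1=M'] -> C2=S, others downsized to S] -> [I,S,S,I]
Op 4: C2 write [C2 write: invalidate ['C1=S'] -> C2=M] -> [I,I,M,I]
Op 5: C2 read [C2 read: already in M, no change] -> [I,I,M,I]
Op 6: C0 read [C0 read from I: others=['C2=M'] -> C0=S, others downsized to S] -> [S,I,S,I]

Answer: S I S I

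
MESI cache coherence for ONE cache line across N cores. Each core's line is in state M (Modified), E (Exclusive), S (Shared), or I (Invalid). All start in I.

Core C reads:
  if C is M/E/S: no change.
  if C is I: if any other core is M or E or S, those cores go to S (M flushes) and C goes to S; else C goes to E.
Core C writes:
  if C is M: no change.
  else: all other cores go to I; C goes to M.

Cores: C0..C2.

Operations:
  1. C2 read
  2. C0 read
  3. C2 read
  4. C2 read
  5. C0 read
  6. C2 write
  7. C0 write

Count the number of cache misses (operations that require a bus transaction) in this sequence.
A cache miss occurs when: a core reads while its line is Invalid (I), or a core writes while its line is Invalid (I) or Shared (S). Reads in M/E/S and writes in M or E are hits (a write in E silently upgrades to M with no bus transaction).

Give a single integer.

Op 1: C2 read [C2 read from I: no other sharers -> C2=E (exclusive)] -> [I,I,E] [MISS #1: read from I]
Op 2: C0 read [C0 read from I: others=['C2=E'] -> C0=S, others downsized to S] -> [S,I,S] [MISS #2: read from I]
Op 3: C2 read [C2 read: already in S, no change] -> [S,I,S] [hit: read from S]
Op 4: C2 read [C2 read: already in S, no change] -> [S,I,S] [hit: read from S]
Op 5: C0 read [C0 read: already in S, no change] -> [S,I,S] [hit: read from S]
Op 6: C2 write [C2 write: invalidate ['C0=S'] -> C2=M] -> [I,I,M] [MISS #3: write from S]
Op 7: C0 write [C0 write: invalidate ['C2=M'] -> C0=M] -> [M,I,I] [MISS #4: write from I]

Answer: 4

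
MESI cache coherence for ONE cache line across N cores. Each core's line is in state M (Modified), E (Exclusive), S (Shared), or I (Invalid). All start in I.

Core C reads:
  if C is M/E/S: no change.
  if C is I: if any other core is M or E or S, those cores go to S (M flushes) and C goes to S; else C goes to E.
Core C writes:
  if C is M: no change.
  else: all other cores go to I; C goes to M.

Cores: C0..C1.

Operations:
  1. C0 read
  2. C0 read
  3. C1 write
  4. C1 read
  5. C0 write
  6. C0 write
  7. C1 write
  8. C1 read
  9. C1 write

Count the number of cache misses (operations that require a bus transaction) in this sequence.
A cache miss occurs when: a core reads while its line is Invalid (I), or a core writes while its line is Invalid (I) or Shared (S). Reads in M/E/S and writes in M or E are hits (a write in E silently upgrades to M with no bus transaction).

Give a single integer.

Op 1: C0 read [C0 read from I: no other sharers -> C0=E (exclusive)] -> [E,I] [MISS #1: read from I]
Op 2: C0 read [C0 read: already in E, no change] -> [E,I] [hit: read from E]
Op 3: C1 write [C1 write: invalidate ['C0=E'] -> C1=M] -> [I,M] [MISS #2: write from I]
Op 4: C1 read [C1 read: already in M, no change] -> [I,M] [hit: read from M]
Op 5: C0 write [C0 write: invalidate ['C1=M'] -> C0=M] -> [M,I] [MISS #3: write from I]
Op 6: C0 write [C0 write: already M (modified), no change] -> [M,I] [hit: write from M]
Op 7: C1 write [C1 write: invalidate ['C0=M'] -> C1=M] -> [I,M] [MISS #4: write from I]
Op 8: C1 read [C1 read: already in M, no change] -> [I,M] [hit: read from M]
Op 9: C1 write [C1 write: already M (modified), no change] -> [I,M] [hit: write from M]

Answer: 4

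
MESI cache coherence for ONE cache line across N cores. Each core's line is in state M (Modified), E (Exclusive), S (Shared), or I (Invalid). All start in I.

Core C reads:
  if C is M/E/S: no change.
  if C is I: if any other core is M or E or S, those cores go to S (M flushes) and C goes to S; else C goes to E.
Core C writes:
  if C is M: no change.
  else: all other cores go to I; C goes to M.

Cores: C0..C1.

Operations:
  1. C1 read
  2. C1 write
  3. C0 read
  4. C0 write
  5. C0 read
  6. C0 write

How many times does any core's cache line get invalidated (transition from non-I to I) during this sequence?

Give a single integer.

Answer: 1

Derivation:
Op 1: C1 read [C1 read from I: no other sharers -> C1=E (exclusive)] -> [I,E] (invalidations this op: 0; running total: 0)
Op 2: C1 write [C1 write: invalidate none -> C1=M] -> [I,M] (invalidations this op: 0; running total: 0)
Op 3: C0 read [C0 read from I: others=['C1=M'] -> C0=S, others downsized to S] -> [S,S] (invalidations this op: 0; running total: 0)
Op 4: C0 write [C0 write: invalidate ['C1=S'] -> C0=M] -> [M,I] (invalidations this op: 1; running total: 1)
Op 5: C0 read [C0 read: already in M, no change] -> [M,I] (invalidations this op: 0; running total: 1)
Op 6: C0 write [C0 write: already M (modified), no change] -> [M,I] (invalidations this op: 0; running total: 1)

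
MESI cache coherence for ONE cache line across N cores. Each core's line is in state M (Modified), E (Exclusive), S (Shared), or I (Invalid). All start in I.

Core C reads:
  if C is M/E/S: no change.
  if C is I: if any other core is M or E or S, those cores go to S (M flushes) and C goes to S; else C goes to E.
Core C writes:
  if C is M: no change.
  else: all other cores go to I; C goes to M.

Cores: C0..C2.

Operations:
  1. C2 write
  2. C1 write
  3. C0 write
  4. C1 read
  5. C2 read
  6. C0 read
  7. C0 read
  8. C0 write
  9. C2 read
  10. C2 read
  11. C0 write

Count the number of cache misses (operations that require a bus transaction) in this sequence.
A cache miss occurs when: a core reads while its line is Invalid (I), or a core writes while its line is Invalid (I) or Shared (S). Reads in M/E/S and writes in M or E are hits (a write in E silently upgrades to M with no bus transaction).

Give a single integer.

Op 1: C2 write [C2 write: invalidate none -> C2=M] -> [I,I,M] [MISS #1: write from I]
Op 2: C1 write [C1 write: invalidate ['C2=M'] -> C1=M] -> [I,M,I] [MISS #2: write from I]
Op 3: C0 write [C0 write: invalidate ['C1=M'] -> C0=M] -> [M,I,I] [MISS #3: write from I]
Op 4: C1 read [C1 read from I: others=['C0=M'] -> C1=S, others downsized to S] -> [S,S,I] [MISS #4: read from I]
Op 5: C2 read [C2 read from I: others=['C0=S', 'C1=S'] -> C2=S, others downsized to S] -> [S,S,S] [MISS #5: read from I]
Op 6: C0 read [C0 read: already in S, no change] -> [S,S,S] [hit: read from S]
Op 7: C0 read [C0 read: already in S, no change] -> [S,S,S] [hit: read from S]
Op 8: C0 write [C0 write: invalidate ['C1=S', 'C2=S'] -> C0=M] -> [M,I,I] [MISS #6: write from S]
Op 9: C2 read [C2 read from I: others=['C0=M'] -> C2=S, others downsized to S] -> [S,I,S] [MISS #7: read from I]
Op 10: C2 read [C2 read: already in S, no change] -> [S,I,S] [hit: read from S]
Op 11: C0 write [C0 write: invalidate ['C2=S'] -> C0=M] -> [M,I,I] [MISS #8: write from S]

Answer: 8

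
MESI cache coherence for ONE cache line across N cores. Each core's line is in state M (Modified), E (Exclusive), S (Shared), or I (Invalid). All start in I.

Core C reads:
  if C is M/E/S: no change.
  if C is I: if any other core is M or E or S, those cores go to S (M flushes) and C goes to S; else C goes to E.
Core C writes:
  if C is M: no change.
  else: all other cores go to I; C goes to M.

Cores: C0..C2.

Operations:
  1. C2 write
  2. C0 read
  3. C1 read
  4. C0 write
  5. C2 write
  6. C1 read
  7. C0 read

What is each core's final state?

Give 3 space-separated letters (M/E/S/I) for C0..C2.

Op 1: C2 write [C2 write: invalidate none -> C2=M] -> [I,I,M]
Op 2: C0 read [C0 read from I: others=['C2=M'] -> C0=S, others downsized to S] -> [S,I,S]
Op 3: C1 read [C1 read from I: others=['C0=S', 'C2=S'] -> C1=S, others downsized to S] -> [S,S,S]
Op 4: C0 write [C0 write: invalidate ['C1=S', 'C2=S'] -> C0=M] -> [M,I,I]
Op 5: C2 write [C2 write: invalidate ['C0=M'] -> C2=M] -> [I,I,M]
Op 6: C1 read [C1 read from I: others=['C2=M'] -> C1=S, others downsized to S] -> [I,S,S]
Op 7: C0 read [C0 read from I: others=['C1=S', 'C2=S'] -> C0=S, others downsized to S] -> [S,S,S]

Answer: S S S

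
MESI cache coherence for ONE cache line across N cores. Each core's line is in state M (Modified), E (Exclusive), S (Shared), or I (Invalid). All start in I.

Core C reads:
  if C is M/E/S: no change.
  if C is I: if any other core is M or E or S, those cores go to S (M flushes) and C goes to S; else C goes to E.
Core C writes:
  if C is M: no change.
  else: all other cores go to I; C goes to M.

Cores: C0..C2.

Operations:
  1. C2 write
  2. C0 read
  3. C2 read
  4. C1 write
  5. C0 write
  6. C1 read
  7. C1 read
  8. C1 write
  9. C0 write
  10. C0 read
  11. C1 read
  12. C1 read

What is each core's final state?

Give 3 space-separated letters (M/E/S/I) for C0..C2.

Answer: S S I

Derivation:
Op 1: C2 write [C2 write: invalidate none -> C2=M] -> [I,I,M]
Op 2: C0 read [C0 read from I: others=['C2=M'] -> C0=S, others downsized to S] -> [S,I,S]
Op 3: C2 read [C2 read: already in S, no change] -> [S,I,S]
Op 4: C1 write [C1 write: invalidate ['C0=S', 'C2=S'] -> C1=M] -> [I,M,I]
Op 5: C0 write [C0 write: invalidate ['C1=M'] -> C0=M] -> [M,I,I]
Op 6: C1 read [C1 read from I: others=['C0=M'] -> C1=S, others downsized to S] -> [S,S,I]
Op 7: C1 read [C1 read: already in S, no change] -> [S,S,I]
Op 8: C1 write [C1 write: invalidate ['C0=S'] -> C1=M] -> [I,M,I]
Op 9: C0 write [C0 write: invalidate ['C1=M'] -> C0=M] -> [M,I,I]
Op 10: C0 read [C0 read: already in M, no change] -> [M,I,I]
Op 11: C1 read [C1 read from I: others=['C0=M'] -> C1=S, others downsized to S] -> [S,S,I]
Op 12: C1 read [C1 read: already in S, no change] -> [S,S,I]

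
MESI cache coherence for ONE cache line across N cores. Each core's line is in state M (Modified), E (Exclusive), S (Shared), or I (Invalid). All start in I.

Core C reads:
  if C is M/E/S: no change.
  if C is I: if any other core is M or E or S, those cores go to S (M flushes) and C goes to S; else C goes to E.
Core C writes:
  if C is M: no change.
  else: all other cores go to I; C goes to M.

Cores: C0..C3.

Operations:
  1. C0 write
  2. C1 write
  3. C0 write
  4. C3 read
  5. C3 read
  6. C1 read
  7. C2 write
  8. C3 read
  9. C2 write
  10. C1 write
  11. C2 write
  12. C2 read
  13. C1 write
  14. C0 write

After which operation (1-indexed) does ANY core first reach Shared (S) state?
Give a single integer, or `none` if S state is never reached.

Op 1: C0 write [C0 write: invalidate none -> C0=M] -> [M,I,I,I]
Op 2: C1 write [C1 write: invalidate ['C0=M'] -> C1=M] -> [I,M,I,I]
Op 3: C0 write [C0 write: invalidate ['C1=M'] -> C0=M] -> [M,I,I,I]
Op 4: C3 read [C3 read from I: others=['C0=M'] -> C3=S, others downsized to S] -> [S,I,I,S]
  -> First S state at op 4; remaining ops need not be traced.

Answer: 4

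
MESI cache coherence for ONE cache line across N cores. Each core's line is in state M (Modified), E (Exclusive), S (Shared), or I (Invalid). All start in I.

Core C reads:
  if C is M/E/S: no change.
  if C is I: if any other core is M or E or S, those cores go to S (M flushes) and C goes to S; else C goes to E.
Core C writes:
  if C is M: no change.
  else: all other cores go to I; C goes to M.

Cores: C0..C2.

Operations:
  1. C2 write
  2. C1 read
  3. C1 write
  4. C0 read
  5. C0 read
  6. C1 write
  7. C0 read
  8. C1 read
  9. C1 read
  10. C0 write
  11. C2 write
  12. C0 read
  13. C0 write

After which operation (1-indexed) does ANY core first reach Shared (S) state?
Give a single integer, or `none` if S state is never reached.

Op 1: C2 write [C2 write: invalidate none -> C2=M] -> [I,I,M]
Op 2: C1 read [C1 read from I: others=['C2=M'] -> C1=S, others downsized to S] -> [I,S,S]
  -> First S state at op 2; remaining ops need not be traced.

Answer: 2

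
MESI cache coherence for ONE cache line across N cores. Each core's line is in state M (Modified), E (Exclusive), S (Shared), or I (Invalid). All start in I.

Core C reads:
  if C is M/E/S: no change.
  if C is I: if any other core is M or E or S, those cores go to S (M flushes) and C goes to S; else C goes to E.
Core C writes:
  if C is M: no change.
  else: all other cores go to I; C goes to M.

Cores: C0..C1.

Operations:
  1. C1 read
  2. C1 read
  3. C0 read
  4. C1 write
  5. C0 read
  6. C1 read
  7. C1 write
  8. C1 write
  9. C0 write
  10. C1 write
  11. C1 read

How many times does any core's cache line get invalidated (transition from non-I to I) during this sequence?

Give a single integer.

Answer: 4

Derivation:
Op 1: C1 read [C1 read from I: no other sharers -> C1=E (exclusive)] -> [I,E] (invalidations this op: 0; running total: 0)
Op 2: C1 read [C1 read: already in E, no change] -> [I,E] (invalidations this op: 0; running total: 0)
Op 3: C0 read [C0 read from I: others=['C1=E'] -> C0=S, others downsized to S] -> [S,S] (invalidations this op: 0; running total: 0)
Op 4: C1 write [C1 write: invalidate ['C0=S'] -> C1=M] -> [I,M] (invalidations this op: 1; running total: 1)
Op 5: C0 read [C0 read from I: others=['C1=M'] -> C0=S, others downsized to S] -> [S,S] (invalidations this op: 0; running total: 1)
Op 6: C1 read [C1 read: already in S, no change] -> [S,S] (invalidations this op: 0; running total: 1)
Op 7: C1 write [C1 write: invalidate ['C0=S'] -> C1=M] -> [I,M] (invalidations this op: 1; running total: 2)
Op 8: C1 write [C1 write: already M (modified), no change] -> [I,M] (invalidations this op: 0; running total: 2)
Op 9: C0 write [C0 write: invalidate ['C1=M'] -> C0=M] -> [M,I] (invalidations this op: 1; running total: 3)
Op 10: C1 write [C1 write: invalidate ['C0=M'] -> C1=M] -> [I,M] (invalidations this op: 1; running total: 4)
Op 11: C1 read [C1 read: already in M, no change] -> [I,M] (invalidations this op: 0; running total: 4)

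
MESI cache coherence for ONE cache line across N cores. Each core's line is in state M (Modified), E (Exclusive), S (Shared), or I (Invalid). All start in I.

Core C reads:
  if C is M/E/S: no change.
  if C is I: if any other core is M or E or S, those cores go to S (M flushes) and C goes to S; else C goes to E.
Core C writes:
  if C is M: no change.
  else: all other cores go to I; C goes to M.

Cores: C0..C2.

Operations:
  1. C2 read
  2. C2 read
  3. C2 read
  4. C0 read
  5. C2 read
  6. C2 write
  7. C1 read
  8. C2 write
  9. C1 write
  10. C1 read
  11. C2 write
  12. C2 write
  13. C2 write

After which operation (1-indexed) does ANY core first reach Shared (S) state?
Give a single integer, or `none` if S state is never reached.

Op 1: C2 read [C2 read from I: no other sharers -> C2=E (exclusive)] -> [I,I,E]
Op 2: C2 read [C2 read: already in E, no change] -> [I,I,E]
Op 3: C2 read [C2 read: already in E, no change] -> [I,I,E]
Op 4: C0 read [C0 read from I: others=['C2=E'] -> C0=S, others downsized to S] -> [S,I,S]
  -> First S state at op 4; remaining ops need not be traced.

Answer: 4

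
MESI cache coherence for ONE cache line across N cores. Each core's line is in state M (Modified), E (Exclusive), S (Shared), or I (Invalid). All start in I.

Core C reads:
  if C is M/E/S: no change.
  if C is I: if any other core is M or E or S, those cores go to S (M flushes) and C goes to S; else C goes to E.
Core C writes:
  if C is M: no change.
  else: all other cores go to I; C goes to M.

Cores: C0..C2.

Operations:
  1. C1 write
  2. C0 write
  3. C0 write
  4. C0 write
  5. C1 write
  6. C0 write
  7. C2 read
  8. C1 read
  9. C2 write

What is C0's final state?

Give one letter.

Op 1: C1 write [C1 write: invalidate none -> C1=M] -> [I,M,I]
Op 2: C0 write [C0 write: invalidate ['C1=M'] -> C0=M] -> [M,I,I]
Op 3: C0 write [C0 write: already M (modified), no change] -> [M,I,I]
Op 4: C0 write [C0 write: already M (modified), no change] -> [M,I,I]
Op 5: C1 write [C1 write: invalidate ['C0=M'] -> C1=M] -> [I,M,I]
Op 6: C0 write [C0 write: invalidate ['C1=M'] -> C0=M] -> [M,I,I]
Op 7: C2 read [C2 read from I: others=['C0=M'] -> C2=S, others downsized to S] -> [S,I,S]
Op 8: C1 read [C1 read from I: others=['C0=S', 'C2=S'] -> C1=S, others downsized to S] -> [S,S,S]
Op 9: C2 write [C2 write: invalidate ['C0=S', 'C1=S'] -> C2=M] -> [I,I,M]

Answer: I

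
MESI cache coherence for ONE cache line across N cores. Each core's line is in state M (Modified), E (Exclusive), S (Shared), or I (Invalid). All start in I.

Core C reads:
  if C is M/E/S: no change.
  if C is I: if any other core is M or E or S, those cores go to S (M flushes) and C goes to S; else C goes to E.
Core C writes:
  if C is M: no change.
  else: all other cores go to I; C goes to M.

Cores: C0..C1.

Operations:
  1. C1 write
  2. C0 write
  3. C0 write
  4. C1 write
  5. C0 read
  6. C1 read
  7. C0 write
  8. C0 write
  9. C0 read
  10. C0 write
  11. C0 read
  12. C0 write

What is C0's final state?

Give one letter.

Answer: M

Derivation:
Op 1: C1 write [C1 write: invalidate none -> C1=M] -> [I,M]
Op 2: C0 write [C0 write: invalidate ['C1=M'] -> C0=M] -> [M,I]
Op 3: C0 write [C0 write: already M (modified), no change] -> [M,I]
Op 4: C1 write [C1 write: invalidate ['C0=M'] -> C1=M] -> [I,M]
Op 5: C0 read [C0 read from I: others=['C1=M'] -> C0=S, others downsized to S] -> [S,S]
Op 6: C1 read [C1 read: already in S, no change] -> [S,S]
Op 7: C0 write [C0 write: invalidate ['C1=S'] -> C0=M] -> [M,I]
Op 8: C0 write [C0 write: already M (modified), no change] -> [M,I]
Op 9: C0 read [C0 read: already in M, no change] -> [M,I]
Op 10: C0 write [C0 write: already M (modified), no change] -> [M,I]
Op 11: C0 read [C0 read: already in M, no change] -> [M,I]
Op 12: C0 write [C0 write: already M (modified), no change] -> [M,I]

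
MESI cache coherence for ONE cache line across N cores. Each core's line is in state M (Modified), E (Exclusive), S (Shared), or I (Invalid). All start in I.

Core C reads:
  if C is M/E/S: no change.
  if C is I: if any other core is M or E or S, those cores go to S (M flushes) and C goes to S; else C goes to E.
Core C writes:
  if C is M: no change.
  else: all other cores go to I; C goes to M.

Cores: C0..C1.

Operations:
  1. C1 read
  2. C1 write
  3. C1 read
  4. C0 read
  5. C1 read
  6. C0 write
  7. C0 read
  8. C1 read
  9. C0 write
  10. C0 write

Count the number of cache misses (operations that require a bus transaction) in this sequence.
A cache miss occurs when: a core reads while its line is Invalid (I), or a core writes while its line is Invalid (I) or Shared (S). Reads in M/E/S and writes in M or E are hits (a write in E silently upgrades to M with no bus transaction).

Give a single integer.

Op 1: C1 read [C1 read from I: no other sharers -> C1=E (exclusive)] -> [I,E] [MISS #1: read from I]
Op 2: C1 write [C1 write: invalidate none -> C1=M] -> [I,M] [hit: write from E is a silent E->M upgrade, no bus transaction]
Op 3: C1 read [C1 read: already in M, no change] -> [I,M] [hit: read from M]
Op 4: C0 read [C0 read from I: others=['C1=M'] -> C0=S, others downsized to S] -> [S,S] [MISS #2: read from I]
Op 5: C1 read [C1 read: already in S, no change] -> [S,S] [hit: read from S]
Op 6: C0 write [C0 write: invalidate ['C1=S'] -> C0=M] -> [M,I] [MISS #3: write from S]
Op 7: C0 read [C0 read: already in M, no change] -> [M,I] [hit: read from M]
Op 8: C1 read [C1 read from I: others=['C0=M'] -> C1=S, others downsized to S] -> [S,S] [MISS #4: read from I]
Op 9: C0 write [C0 write: invalidate ['C1=S'] -> C0=M] -> [M,I] [MISS #5: write from S]
Op 10: C0 write [C0 write: already M (modified), no change] -> [M,I] [hit: write from M]

Answer: 5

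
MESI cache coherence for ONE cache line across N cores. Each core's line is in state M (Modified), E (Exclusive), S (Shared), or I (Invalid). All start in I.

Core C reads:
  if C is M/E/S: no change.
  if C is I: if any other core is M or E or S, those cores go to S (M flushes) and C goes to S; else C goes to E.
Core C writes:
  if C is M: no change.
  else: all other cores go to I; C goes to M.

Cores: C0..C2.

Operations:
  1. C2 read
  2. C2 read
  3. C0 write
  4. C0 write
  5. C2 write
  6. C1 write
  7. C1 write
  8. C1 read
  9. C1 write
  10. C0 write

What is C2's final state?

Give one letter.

Op 1: C2 read [C2 read from I: no other sharers -> C2=E (exclusive)] -> [I,I,E]
Op 2: C2 read [C2 read: already in E, no change] -> [I,I,E]
Op 3: C0 write [C0 write: invalidate ['C2=E'] -> C0=M] -> [M,I,I]
Op 4: C0 write [C0 write: already M (modified), no change] -> [M,I,I]
Op 5: C2 write [C2 write: invalidate ['C0=M'] -> C2=M] -> [I,I,M]
Op 6: C1 write [C1 write: invalidate ['C2=M'] -> C1=M] -> [I,M,I]
Op 7: C1 write [C1 write: already M (modified), no change] -> [I,M,I]
Op 8: C1 read [C1 read: already in M, no change] -> [I,M,I]
Op 9: C1 write [C1 write: already M (modified), no change] -> [I,M,I]
Op 10: C0 write [C0 write: invalidate ['C1=M'] -> C0=M] -> [M,I,I]

Answer: I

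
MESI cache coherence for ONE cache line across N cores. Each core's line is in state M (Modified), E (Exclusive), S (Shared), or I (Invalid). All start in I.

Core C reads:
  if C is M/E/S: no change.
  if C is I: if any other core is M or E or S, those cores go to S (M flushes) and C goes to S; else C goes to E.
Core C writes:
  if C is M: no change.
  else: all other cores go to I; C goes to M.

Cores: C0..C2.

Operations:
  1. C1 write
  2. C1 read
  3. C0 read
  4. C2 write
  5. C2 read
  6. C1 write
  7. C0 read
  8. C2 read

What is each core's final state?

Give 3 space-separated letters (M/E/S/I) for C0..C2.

Op 1: C1 write [C1 write: invalidate none -> C1=M] -> [I,M,I]
Op 2: C1 read [C1 read: already in M, no change] -> [I,M,I]
Op 3: C0 read [C0 read from I: others=['C1=M'] -> C0=S, others downsized to S] -> [S,S,I]
Op 4: C2 write [C2 write: invalidate ['C0=S', 'C1=S'] -> C2=M] -> [I,I,M]
Op 5: C2 read [C2 read: already in M, no change] -> [I,I,M]
Op 6: C1 write [C1 write: invalidate ['C2=M'] -> C1=M] -> [I,M,I]
Op 7: C0 read [C0 read from I: others=['C1=M'] -> C0=S, others downsized to S] -> [S,S,I]
Op 8: C2 read [C2 read from I: others=['C0=S', 'C1=S'] -> C2=S, others downsized to S] -> [S,S,S]

Answer: S S S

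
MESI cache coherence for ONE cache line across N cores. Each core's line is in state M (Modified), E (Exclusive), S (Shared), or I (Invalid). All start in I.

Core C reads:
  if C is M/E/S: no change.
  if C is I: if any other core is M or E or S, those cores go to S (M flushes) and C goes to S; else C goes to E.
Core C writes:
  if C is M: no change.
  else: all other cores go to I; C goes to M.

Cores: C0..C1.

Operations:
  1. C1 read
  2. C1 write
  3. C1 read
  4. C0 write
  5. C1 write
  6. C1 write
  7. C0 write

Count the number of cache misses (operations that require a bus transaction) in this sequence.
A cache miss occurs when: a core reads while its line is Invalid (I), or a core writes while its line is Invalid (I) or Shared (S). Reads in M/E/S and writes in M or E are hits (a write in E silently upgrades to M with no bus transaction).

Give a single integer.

Answer: 4

Derivation:
Op 1: C1 read [C1 read from I: no other sharers -> C1=E (exclusive)] -> [I,E] [MISS #1: read from I]
Op 2: C1 write [C1 write: invalidate none -> C1=M] -> [I,M] [hit: write from E is a silent E->M upgrade, no bus transaction]
Op 3: C1 read [C1 read: already in M, no change] -> [I,M] [hit: read from M]
Op 4: C0 write [C0 write: invalidate ['C1=M'] -> C0=M] -> [M,I] [MISS #2: write from I]
Op 5: C1 write [C1 write: invalidate ['C0=M'] -> C1=M] -> [I,M] [MISS #3: write from I]
Op 6: C1 write [C1 write: already M (modified), no change] -> [I,M] [hit: write from M]
Op 7: C0 write [C0 write: invalidate ['C1=M'] -> C0=M] -> [M,I] [MISS #4: write from I]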